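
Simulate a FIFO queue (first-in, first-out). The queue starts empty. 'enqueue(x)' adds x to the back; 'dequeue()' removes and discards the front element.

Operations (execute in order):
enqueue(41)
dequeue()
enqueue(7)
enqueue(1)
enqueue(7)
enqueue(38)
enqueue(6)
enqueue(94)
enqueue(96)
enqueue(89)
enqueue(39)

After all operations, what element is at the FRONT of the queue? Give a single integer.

Answer: 7

Derivation:
enqueue(41): queue = [41]
dequeue(): queue = []
enqueue(7): queue = [7]
enqueue(1): queue = [7, 1]
enqueue(7): queue = [7, 1, 7]
enqueue(38): queue = [7, 1, 7, 38]
enqueue(6): queue = [7, 1, 7, 38, 6]
enqueue(94): queue = [7, 1, 7, 38, 6, 94]
enqueue(96): queue = [7, 1, 7, 38, 6, 94, 96]
enqueue(89): queue = [7, 1, 7, 38, 6, 94, 96, 89]
enqueue(39): queue = [7, 1, 7, 38, 6, 94, 96, 89, 39]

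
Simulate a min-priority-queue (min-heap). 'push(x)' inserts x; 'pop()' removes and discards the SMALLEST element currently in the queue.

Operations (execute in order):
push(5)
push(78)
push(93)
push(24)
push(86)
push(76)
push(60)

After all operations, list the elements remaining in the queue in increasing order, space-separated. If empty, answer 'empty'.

push(5): heap contents = [5]
push(78): heap contents = [5, 78]
push(93): heap contents = [5, 78, 93]
push(24): heap contents = [5, 24, 78, 93]
push(86): heap contents = [5, 24, 78, 86, 93]
push(76): heap contents = [5, 24, 76, 78, 86, 93]
push(60): heap contents = [5, 24, 60, 76, 78, 86, 93]

Answer: 5 24 60 76 78 86 93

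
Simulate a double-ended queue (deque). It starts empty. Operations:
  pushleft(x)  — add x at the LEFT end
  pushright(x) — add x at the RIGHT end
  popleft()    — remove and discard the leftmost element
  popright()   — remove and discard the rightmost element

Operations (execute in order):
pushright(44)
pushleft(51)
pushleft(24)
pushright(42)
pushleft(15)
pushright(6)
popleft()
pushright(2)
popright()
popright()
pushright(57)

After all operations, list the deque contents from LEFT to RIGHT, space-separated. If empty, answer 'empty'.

pushright(44): [44]
pushleft(51): [51, 44]
pushleft(24): [24, 51, 44]
pushright(42): [24, 51, 44, 42]
pushleft(15): [15, 24, 51, 44, 42]
pushright(6): [15, 24, 51, 44, 42, 6]
popleft(): [24, 51, 44, 42, 6]
pushright(2): [24, 51, 44, 42, 6, 2]
popright(): [24, 51, 44, 42, 6]
popright(): [24, 51, 44, 42]
pushright(57): [24, 51, 44, 42, 57]

Answer: 24 51 44 42 57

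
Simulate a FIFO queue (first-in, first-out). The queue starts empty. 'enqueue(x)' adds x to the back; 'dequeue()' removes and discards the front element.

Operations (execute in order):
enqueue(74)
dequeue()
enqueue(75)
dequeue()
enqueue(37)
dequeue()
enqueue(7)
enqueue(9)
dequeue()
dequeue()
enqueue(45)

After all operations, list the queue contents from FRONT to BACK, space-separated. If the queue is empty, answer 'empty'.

Answer: 45

Derivation:
enqueue(74): [74]
dequeue(): []
enqueue(75): [75]
dequeue(): []
enqueue(37): [37]
dequeue(): []
enqueue(7): [7]
enqueue(9): [7, 9]
dequeue(): [9]
dequeue(): []
enqueue(45): [45]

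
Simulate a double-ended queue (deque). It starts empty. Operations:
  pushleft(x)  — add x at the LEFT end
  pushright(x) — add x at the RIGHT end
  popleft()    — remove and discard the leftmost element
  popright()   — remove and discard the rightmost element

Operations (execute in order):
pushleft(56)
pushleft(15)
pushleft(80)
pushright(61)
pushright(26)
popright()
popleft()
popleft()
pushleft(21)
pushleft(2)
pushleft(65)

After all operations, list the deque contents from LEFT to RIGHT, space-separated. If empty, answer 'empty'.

pushleft(56): [56]
pushleft(15): [15, 56]
pushleft(80): [80, 15, 56]
pushright(61): [80, 15, 56, 61]
pushright(26): [80, 15, 56, 61, 26]
popright(): [80, 15, 56, 61]
popleft(): [15, 56, 61]
popleft(): [56, 61]
pushleft(21): [21, 56, 61]
pushleft(2): [2, 21, 56, 61]
pushleft(65): [65, 2, 21, 56, 61]

Answer: 65 2 21 56 61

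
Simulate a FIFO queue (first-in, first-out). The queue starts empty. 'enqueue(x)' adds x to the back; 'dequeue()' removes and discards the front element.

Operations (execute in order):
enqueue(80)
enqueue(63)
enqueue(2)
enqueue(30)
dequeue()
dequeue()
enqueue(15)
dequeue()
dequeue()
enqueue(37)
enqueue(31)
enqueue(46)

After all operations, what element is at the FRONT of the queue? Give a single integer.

enqueue(80): queue = [80]
enqueue(63): queue = [80, 63]
enqueue(2): queue = [80, 63, 2]
enqueue(30): queue = [80, 63, 2, 30]
dequeue(): queue = [63, 2, 30]
dequeue(): queue = [2, 30]
enqueue(15): queue = [2, 30, 15]
dequeue(): queue = [30, 15]
dequeue(): queue = [15]
enqueue(37): queue = [15, 37]
enqueue(31): queue = [15, 37, 31]
enqueue(46): queue = [15, 37, 31, 46]

Answer: 15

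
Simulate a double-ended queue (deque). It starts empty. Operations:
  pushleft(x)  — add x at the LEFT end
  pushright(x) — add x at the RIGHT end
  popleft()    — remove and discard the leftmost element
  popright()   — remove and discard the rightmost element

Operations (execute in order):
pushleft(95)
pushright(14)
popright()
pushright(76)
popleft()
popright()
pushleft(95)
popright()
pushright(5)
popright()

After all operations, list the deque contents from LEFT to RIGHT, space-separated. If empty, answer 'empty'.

pushleft(95): [95]
pushright(14): [95, 14]
popright(): [95]
pushright(76): [95, 76]
popleft(): [76]
popright(): []
pushleft(95): [95]
popright(): []
pushright(5): [5]
popright(): []

Answer: empty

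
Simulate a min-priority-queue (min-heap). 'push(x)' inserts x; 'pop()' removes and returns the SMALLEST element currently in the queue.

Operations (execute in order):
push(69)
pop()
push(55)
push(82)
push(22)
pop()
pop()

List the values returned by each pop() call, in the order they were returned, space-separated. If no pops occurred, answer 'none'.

push(69): heap contents = [69]
pop() → 69: heap contents = []
push(55): heap contents = [55]
push(82): heap contents = [55, 82]
push(22): heap contents = [22, 55, 82]
pop() → 22: heap contents = [55, 82]
pop() → 55: heap contents = [82]

Answer: 69 22 55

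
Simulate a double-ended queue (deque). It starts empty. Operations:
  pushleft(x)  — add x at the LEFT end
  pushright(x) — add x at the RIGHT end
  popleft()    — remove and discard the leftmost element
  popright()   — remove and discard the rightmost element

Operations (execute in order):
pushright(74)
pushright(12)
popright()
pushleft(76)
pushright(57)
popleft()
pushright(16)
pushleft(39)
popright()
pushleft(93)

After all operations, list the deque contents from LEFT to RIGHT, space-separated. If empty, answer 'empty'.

pushright(74): [74]
pushright(12): [74, 12]
popright(): [74]
pushleft(76): [76, 74]
pushright(57): [76, 74, 57]
popleft(): [74, 57]
pushright(16): [74, 57, 16]
pushleft(39): [39, 74, 57, 16]
popright(): [39, 74, 57]
pushleft(93): [93, 39, 74, 57]

Answer: 93 39 74 57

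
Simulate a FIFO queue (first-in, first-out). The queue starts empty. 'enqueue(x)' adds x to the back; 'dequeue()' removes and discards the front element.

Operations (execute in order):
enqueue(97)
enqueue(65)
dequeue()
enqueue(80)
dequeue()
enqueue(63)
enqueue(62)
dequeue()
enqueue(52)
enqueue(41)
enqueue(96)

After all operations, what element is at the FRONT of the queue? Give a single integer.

enqueue(97): queue = [97]
enqueue(65): queue = [97, 65]
dequeue(): queue = [65]
enqueue(80): queue = [65, 80]
dequeue(): queue = [80]
enqueue(63): queue = [80, 63]
enqueue(62): queue = [80, 63, 62]
dequeue(): queue = [63, 62]
enqueue(52): queue = [63, 62, 52]
enqueue(41): queue = [63, 62, 52, 41]
enqueue(96): queue = [63, 62, 52, 41, 96]

Answer: 63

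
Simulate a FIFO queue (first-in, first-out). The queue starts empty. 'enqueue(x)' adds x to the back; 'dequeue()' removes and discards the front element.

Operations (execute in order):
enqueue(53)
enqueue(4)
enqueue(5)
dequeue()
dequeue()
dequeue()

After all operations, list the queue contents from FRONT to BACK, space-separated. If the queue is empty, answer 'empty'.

Answer: empty

Derivation:
enqueue(53): [53]
enqueue(4): [53, 4]
enqueue(5): [53, 4, 5]
dequeue(): [4, 5]
dequeue(): [5]
dequeue(): []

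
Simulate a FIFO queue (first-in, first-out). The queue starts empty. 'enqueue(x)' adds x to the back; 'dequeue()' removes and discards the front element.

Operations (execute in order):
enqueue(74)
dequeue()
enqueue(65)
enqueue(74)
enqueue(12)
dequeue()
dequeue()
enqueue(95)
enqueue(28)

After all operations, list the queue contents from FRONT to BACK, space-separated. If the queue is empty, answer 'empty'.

Answer: 12 95 28

Derivation:
enqueue(74): [74]
dequeue(): []
enqueue(65): [65]
enqueue(74): [65, 74]
enqueue(12): [65, 74, 12]
dequeue(): [74, 12]
dequeue(): [12]
enqueue(95): [12, 95]
enqueue(28): [12, 95, 28]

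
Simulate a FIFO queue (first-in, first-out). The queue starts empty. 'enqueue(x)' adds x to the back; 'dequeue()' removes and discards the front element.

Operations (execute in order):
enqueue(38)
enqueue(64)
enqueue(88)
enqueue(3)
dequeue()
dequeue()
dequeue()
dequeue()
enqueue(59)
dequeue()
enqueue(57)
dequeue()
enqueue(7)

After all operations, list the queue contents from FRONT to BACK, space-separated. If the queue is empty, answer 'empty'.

Answer: 7

Derivation:
enqueue(38): [38]
enqueue(64): [38, 64]
enqueue(88): [38, 64, 88]
enqueue(3): [38, 64, 88, 3]
dequeue(): [64, 88, 3]
dequeue(): [88, 3]
dequeue(): [3]
dequeue(): []
enqueue(59): [59]
dequeue(): []
enqueue(57): [57]
dequeue(): []
enqueue(7): [7]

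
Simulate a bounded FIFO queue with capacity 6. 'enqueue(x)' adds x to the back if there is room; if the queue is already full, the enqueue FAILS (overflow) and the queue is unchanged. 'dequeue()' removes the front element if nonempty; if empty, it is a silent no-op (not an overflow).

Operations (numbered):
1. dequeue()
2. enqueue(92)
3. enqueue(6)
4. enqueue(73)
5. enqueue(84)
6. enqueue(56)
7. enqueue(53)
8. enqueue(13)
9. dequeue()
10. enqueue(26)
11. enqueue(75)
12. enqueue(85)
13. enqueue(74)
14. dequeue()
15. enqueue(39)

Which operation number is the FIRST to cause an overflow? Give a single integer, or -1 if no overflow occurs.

1. dequeue(): empty, no-op, size=0
2. enqueue(92): size=1
3. enqueue(6): size=2
4. enqueue(73): size=3
5. enqueue(84): size=4
6. enqueue(56): size=5
7. enqueue(53): size=6
8. enqueue(13): size=6=cap → OVERFLOW (fail)
9. dequeue(): size=5
10. enqueue(26): size=6
11. enqueue(75): size=6=cap → OVERFLOW (fail)
12. enqueue(85): size=6=cap → OVERFLOW (fail)
13. enqueue(74): size=6=cap → OVERFLOW (fail)
14. dequeue(): size=5
15. enqueue(39): size=6

Answer: 8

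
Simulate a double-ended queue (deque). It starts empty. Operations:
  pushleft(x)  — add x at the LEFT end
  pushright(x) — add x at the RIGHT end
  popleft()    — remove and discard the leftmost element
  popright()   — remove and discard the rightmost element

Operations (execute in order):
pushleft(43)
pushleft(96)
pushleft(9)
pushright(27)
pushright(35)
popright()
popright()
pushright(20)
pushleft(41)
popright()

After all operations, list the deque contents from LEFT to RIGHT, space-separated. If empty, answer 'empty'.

Answer: 41 9 96 43

Derivation:
pushleft(43): [43]
pushleft(96): [96, 43]
pushleft(9): [9, 96, 43]
pushright(27): [9, 96, 43, 27]
pushright(35): [9, 96, 43, 27, 35]
popright(): [9, 96, 43, 27]
popright(): [9, 96, 43]
pushright(20): [9, 96, 43, 20]
pushleft(41): [41, 9, 96, 43, 20]
popright(): [41, 9, 96, 43]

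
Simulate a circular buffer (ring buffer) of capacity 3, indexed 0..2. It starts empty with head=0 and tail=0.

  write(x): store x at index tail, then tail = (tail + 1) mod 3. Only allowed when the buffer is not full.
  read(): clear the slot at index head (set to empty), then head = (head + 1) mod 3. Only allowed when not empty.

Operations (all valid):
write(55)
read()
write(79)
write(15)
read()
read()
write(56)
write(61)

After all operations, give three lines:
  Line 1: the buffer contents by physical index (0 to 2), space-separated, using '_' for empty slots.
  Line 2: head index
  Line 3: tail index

Answer: 56 61 _
0
2

Derivation:
write(55): buf=[55 _ _], head=0, tail=1, size=1
read(): buf=[_ _ _], head=1, tail=1, size=0
write(79): buf=[_ 79 _], head=1, tail=2, size=1
write(15): buf=[_ 79 15], head=1, tail=0, size=2
read(): buf=[_ _ 15], head=2, tail=0, size=1
read(): buf=[_ _ _], head=0, tail=0, size=0
write(56): buf=[56 _ _], head=0, tail=1, size=1
write(61): buf=[56 61 _], head=0, tail=2, size=2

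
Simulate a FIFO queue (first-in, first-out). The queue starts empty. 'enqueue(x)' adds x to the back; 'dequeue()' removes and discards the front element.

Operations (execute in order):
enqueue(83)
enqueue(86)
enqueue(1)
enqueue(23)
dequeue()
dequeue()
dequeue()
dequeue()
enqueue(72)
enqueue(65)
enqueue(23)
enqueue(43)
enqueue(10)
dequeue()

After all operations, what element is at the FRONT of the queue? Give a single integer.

Answer: 65

Derivation:
enqueue(83): queue = [83]
enqueue(86): queue = [83, 86]
enqueue(1): queue = [83, 86, 1]
enqueue(23): queue = [83, 86, 1, 23]
dequeue(): queue = [86, 1, 23]
dequeue(): queue = [1, 23]
dequeue(): queue = [23]
dequeue(): queue = []
enqueue(72): queue = [72]
enqueue(65): queue = [72, 65]
enqueue(23): queue = [72, 65, 23]
enqueue(43): queue = [72, 65, 23, 43]
enqueue(10): queue = [72, 65, 23, 43, 10]
dequeue(): queue = [65, 23, 43, 10]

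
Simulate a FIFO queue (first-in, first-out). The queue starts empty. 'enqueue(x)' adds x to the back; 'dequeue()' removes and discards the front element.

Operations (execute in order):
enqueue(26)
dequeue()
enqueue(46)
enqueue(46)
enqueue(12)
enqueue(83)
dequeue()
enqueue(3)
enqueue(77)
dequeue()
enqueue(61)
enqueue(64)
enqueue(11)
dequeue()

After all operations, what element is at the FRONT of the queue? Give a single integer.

enqueue(26): queue = [26]
dequeue(): queue = []
enqueue(46): queue = [46]
enqueue(46): queue = [46, 46]
enqueue(12): queue = [46, 46, 12]
enqueue(83): queue = [46, 46, 12, 83]
dequeue(): queue = [46, 12, 83]
enqueue(3): queue = [46, 12, 83, 3]
enqueue(77): queue = [46, 12, 83, 3, 77]
dequeue(): queue = [12, 83, 3, 77]
enqueue(61): queue = [12, 83, 3, 77, 61]
enqueue(64): queue = [12, 83, 3, 77, 61, 64]
enqueue(11): queue = [12, 83, 3, 77, 61, 64, 11]
dequeue(): queue = [83, 3, 77, 61, 64, 11]

Answer: 83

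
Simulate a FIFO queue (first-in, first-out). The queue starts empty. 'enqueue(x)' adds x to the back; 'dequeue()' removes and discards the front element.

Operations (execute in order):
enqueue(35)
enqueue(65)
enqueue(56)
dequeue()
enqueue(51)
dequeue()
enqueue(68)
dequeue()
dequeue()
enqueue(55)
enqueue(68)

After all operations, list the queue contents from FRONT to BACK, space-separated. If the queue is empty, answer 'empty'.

Answer: 68 55 68

Derivation:
enqueue(35): [35]
enqueue(65): [35, 65]
enqueue(56): [35, 65, 56]
dequeue(): [65, 56]
enqueue(51): [65, 56, 51]
dequeue(): [56, 51]
enqueue(68): [56, 51, 68]
dequeue(): [51, 68]
dequeue(): [68]
enqueue(55): [68, 55]
enqueue(68): [68, 55, 68]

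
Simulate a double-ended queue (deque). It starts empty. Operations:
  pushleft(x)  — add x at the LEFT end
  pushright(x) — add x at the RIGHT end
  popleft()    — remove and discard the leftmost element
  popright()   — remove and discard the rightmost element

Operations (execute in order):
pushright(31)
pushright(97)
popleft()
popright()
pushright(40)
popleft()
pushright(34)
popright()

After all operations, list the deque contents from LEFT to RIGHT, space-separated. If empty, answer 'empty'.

pushright(31): [31]
pushright(97): [31, 97]
popleft(): [97]
popright(): []
pushright(40): [40]
popleft(): []
pushright(34): [34]
popright(): []

Answer: empty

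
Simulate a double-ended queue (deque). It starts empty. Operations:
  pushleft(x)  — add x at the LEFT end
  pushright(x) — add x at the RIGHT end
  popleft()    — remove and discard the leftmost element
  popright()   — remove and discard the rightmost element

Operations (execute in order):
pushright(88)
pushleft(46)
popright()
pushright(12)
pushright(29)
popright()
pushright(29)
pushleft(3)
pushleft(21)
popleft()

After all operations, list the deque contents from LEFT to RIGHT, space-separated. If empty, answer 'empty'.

Answer: 3 46 12 29

Derivation:
pushright(88): [88]
pushleft(46): [46, 88]
popright(): [46]
pushright(12): [46, 12]
pushright(29): [46, 12, 29]
popright(): [46, 12]
pushright(29): [46, 12, 29]
pushleft(3): [3, 46, 12, 29]
pushleft(21): [21, 3, 46, 12, 29]
popleft(): [3, 46, 12, 29]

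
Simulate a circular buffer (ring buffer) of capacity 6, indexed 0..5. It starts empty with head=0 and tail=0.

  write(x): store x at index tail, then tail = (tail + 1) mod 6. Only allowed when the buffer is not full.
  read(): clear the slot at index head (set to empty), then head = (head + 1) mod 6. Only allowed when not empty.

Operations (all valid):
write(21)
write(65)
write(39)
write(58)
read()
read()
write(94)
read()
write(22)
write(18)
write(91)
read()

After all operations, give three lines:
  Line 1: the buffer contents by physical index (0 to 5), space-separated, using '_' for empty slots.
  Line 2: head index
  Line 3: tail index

Answer: 18 91 _ _ 94 22
4
2

Derivation:
write(21): buf=[21 _ _ _ _ _], head=0, tail=1, size=1
write(65): buf=[21 65 _ _ _ _], head=0, tail=2, size=2
write(39): buf=[21 65 39 _ _ _], head=0, tail=3, size=3
write(58): buf=[21 65 39 58 _ _], head=0, tail=4, size=4
read(): buf=[_ 65 39 58 _ _], head=1, tail=4, size=3
read(): buf=[_ _ 39 58 _ _], head=2, tail=4, size=2
write(94): buf=[_ _ 39 58 94 _], head=2, tail=5, size=3
read(): buf=[_ _ _ 58 94 _], head=3, tail=5, size=2
write(22): buf=[_ _ _ 58 94 22], head=3, tail=0, size=3
write(18): buf=[18 _ _ 58 94 22], head=3, tail=1, size=4
write(91): buf=[18 91 _ 58 94 22], head=3, tail=2, size=5
read(): buf=[18 91 _ _ 94 22], head=4, tail=2, size=4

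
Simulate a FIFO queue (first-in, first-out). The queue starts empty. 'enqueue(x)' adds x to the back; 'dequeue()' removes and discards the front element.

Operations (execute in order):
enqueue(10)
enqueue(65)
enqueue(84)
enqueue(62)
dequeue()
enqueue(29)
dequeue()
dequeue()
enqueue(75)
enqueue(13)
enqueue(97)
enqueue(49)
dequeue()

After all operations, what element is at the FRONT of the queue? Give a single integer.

enqueue(10): queue = [10]
enqueue(65): queue = [10, 65]
enqueue(84): queue = [10, 65, 84]
enqueue(62): queue = [10, 65, 84, 62]
dequeue(): queue = [65, 84, 62]
enqueue(29): queue = [65, 84, 62, 29]
dequeue(): queue = [84, 62, 29]
dequeue(): queue = [62, 29]
enqueue(75): queue = [62, 29, 75]
enqueue(13): queue = [62, 29, 75, 13]
enqueue(97): queue = [62, 29, 75, 13, 97]
enqueue(49): queue = [62, 29, 75, 13, 97, 49]
dequeue(): queue = [29, 75, 13, 97, 49]

Answer: 29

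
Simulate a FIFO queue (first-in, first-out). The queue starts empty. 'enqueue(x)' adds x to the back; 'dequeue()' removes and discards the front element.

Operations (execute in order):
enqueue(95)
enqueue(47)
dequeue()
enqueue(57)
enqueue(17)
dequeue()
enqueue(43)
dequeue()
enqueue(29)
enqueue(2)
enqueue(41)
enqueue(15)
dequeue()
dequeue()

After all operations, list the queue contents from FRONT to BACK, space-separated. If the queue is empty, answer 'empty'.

Answer: 29 2 41 15

Derivation:
enqueue(95): [95]
enqueue(47): [95, 47]
dequeue(): [47]
enqueue(57): [47, 57]
enqueue(17): [47, 57, 17]
dequeue(): [57, 17]
enqueue(43): [57, 17, 43]
dequeue(): [17, 43]
enqueue(29): [17, 43, 29]
enqueue(2): [17, 43, 29, 2]
enqueue(41): [17, 43, 29, 2, 41]
enqueue(15): [17, 43, 29, 2, 41, 15]
dequeue(): [43, 29, 2, 41, 15]
dequeue(): [29, 2, 41, 15]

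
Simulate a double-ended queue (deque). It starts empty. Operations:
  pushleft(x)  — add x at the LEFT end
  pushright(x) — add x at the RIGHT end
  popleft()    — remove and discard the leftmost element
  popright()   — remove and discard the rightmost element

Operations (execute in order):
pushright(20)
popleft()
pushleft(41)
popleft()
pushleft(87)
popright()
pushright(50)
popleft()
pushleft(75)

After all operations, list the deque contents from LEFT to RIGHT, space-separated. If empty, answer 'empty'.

pushright(20): [20]
popleft(): []
pushleft(41): [41]
popleft(): []
pushleft(87): [87]
popright(): []
pushright(50): [50]
popleft(): []
pushleft(75): [75]

Answer: 75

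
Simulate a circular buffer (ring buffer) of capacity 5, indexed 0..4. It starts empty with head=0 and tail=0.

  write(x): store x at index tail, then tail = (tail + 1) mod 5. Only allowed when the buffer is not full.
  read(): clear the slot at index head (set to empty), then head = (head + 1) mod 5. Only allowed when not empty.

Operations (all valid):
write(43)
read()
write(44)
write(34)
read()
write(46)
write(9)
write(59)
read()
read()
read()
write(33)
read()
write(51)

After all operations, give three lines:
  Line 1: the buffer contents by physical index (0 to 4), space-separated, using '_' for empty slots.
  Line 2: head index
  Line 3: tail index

Answer: _ 33 51 _ _
1
3

Derivation:
write(43): buf=[43 _ _ _ _], head=0, tail=1, size=1
read(): buf=[_ _ _ _ _], head=1, tail=1, size=0
write(44): buf=[_ 44 _ _ _], head=1, tail=2, size=1
write(34): buf=[_ 44 34 _ _], head=1, tail=3, size=2
read(): buf=[_ _ 34 _ _], head=2, tail=3, size=1
write(46): buf=[_ _ 34 46 _], head=2, tail=4, size=2
write(9): buf=[_ _ 34 46 9], head=2, tail=0, size=3
write(59): buf=[59 _ 34 46 9], head=2, tail=1, size=4
read(): buf=[59 _ _ 46 9], head=3, tail=1, size=3
read(): buf=[59 _ _ _ 9], head=4, tail=1, size=2
read(): buf=[59 _ _ _ _], head=0, tail=1, size=1
write(33): buf=[59 33 _ _ _], head=0, tail=2, size=2
read(): buf=[_ 33 _ _ _], head=1, tail=2, size=1
write(51): buf=[_ 33 51 _ _], head=1, tail=3, size=2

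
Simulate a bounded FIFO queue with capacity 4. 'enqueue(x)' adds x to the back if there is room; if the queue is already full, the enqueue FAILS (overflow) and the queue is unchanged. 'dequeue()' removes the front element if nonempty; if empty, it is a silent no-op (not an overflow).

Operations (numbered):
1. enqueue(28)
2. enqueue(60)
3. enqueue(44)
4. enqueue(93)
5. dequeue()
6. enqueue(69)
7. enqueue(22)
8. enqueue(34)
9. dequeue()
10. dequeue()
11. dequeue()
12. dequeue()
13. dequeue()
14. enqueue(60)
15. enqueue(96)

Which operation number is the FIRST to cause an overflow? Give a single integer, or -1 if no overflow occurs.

1. enqueue(28): size=1
2. enqueue(60): size=2
3. enqueue(44): size=3
4. enqueue(93): size=4
5. dequeue(): size=3
6. enqueue(69): size=4
7. enqueue(22): size=4=cap → OVERFLOW (fail)
8. enqueue(34): size=4=cap → OVERFLOW (fail)
9. dequeue(): size=3
10. dequeue(): size=2
11. dequeue(): size=1
12. dequeue(): size=0
13. dequeue(): empty, no-op, size=0
14. enqueue(60): size=1
15. enqueue(96): size=2

Answer: 7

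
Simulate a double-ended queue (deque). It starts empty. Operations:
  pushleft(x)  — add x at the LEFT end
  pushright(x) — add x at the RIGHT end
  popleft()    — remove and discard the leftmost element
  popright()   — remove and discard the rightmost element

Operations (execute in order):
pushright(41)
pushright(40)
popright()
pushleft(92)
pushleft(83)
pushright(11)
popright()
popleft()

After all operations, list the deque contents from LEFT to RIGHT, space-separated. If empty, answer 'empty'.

Answer: 92 41

Derivation:
pushright(41): [41]
pushright(40): [41, 40]
popright(): [41]
pushleft(92): [92, 41]
pushleft(83): [83, 92, 41]
pushright(11): [83, 92, 41, 11]
popright(): [83, 92, 41]
popleft(): [92, 41]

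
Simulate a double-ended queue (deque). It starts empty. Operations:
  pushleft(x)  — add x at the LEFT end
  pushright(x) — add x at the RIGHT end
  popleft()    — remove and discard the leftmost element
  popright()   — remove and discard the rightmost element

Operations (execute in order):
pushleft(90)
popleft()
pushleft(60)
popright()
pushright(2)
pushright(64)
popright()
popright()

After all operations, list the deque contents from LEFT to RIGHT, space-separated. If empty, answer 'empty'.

Answer: empty

Derivation:
pushleft(90): [90]
popleft(): []
pushleft(60): [60]
popright(): []
pushright(2): [2]
pushright(64): [2, 64]
popright(): [2]
popright(): []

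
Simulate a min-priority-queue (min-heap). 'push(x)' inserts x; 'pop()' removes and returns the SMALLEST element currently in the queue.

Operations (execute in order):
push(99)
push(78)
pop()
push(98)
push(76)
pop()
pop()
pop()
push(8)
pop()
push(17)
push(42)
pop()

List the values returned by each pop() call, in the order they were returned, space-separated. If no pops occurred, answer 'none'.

push(99): heap contents = [99]
push(78): heap contents = [78, 99]
pop() → 78: heap contents = [99]
push(98): heap contents = [98, 99]
push(76): heap contents = [76, 98, 99]
pop() → 76: heap contents = [98, 99]
pop() → 98: heap contents = [99]
pop() → 99: heap contents = []
push(8): heap contents = [8]
pop() → 8: heap contents = []
push(17): heap contents = [17]
push(42): heap contents = [17, 42]
pop() → 17: heap contents = [42]

Answer: 78 76 98 99 8 17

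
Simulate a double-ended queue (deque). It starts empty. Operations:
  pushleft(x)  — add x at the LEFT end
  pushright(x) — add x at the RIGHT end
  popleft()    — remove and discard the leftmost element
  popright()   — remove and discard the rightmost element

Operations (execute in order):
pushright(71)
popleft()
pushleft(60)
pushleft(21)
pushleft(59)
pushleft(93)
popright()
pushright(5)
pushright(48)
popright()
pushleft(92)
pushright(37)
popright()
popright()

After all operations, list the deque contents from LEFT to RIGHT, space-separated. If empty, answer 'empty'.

Answer: 92 93 59 21

Derivation:
pushright(71): [71]
popleft(): []
pushleft(60): [60]
pushleft(21): [21, 60]
pushleft(59): [59, 21, 60]
pushleft(93): [93, 59, 21, 60]
popright(): [93, 59, 21]
pushright(5): [93, 59, 21, 5]
pushright(48): [93, 59, 21, 5, 48]
popright(): [93, 59, 21, 5]
pushleft(92): [92, 93, 59, 21, 5]
pushright(37): [92, 93, 59, 21, 5, 37]
popright(): [92, 93, 59, 21, 5]
popright(): [92, 93, 59, 21]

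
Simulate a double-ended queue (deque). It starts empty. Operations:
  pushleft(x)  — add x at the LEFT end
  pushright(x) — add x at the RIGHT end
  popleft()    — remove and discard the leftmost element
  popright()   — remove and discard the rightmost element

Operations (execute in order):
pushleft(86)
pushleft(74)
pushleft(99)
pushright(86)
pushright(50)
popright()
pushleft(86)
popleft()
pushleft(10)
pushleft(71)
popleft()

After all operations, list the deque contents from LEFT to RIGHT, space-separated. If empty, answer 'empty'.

pushleft(86): [86]
pushleft(74): [74, 86]
pushleft(99): [99, 74, 86]
pushright(86): [99, 74, 86, 86]
pushright(50): [99, 74, 86, 86, 50]
popright(): [99, 74, 86, 86]
pushleft(86): [86, 99, 74, 86, 86]
popleft(): [99, 74, 86, 86]
pushleft(10): [10, 99, 74, 86, 86]
pushleft(71): [71, 10, 99, 74, 86, 86]
popleft(): [10, 99, 74, 86, 86]

Answer: 10 99 74 86 86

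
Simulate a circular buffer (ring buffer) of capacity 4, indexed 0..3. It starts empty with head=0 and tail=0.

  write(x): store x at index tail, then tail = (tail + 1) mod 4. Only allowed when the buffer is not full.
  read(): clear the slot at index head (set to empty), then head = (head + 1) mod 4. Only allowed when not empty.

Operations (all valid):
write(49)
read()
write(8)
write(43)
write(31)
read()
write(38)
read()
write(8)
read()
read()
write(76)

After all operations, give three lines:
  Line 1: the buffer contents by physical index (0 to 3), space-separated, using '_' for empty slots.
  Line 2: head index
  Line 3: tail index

Answer: _ 8 76 _
1
3

Derivation:
write(49): buf=[49 _ _ _], head=0, tail=1, size=1
read(): buf=[_ _ _ _], head=1, tail=1, size=0
write(8): buf=[_ 8 _ _], head=1, tail=2, size=1
write(43): buf=[_ 8 43 _], head=1, tail=3, size=2
write(31): buf=[_ 8 43 31], head=1, tail=0, size=3
read(): buf=[_ _ 43 31], head=2, tail=0, size=2
write(38): buf=[38 _ 43 31], head=2, tail=1, size=3
read(): buf=[38 _ _ 31], head=3, tail=1, size=2
write(8): buf=[38 8 _ 31], head=3, tail=2, size=3
read(): buf=[38 8 _ _], head=0, tail=2, size=2
read(): buf=[_ 8 _ _], head=1, tail=2, size=1
write(76): buf=[_ 8 76 _], head=1, tail=3, size=2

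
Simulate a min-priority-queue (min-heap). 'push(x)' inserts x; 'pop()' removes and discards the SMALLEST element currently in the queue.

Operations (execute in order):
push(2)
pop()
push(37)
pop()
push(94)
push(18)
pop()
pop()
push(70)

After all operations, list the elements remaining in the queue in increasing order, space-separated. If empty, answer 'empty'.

Answer: 70

Derivation:
push(2): heap contents = [2]
pop() → 2: heap contents = []
push(37): heap contents = [37]
pop() → 37: heap contents = []
push(94): heap contents = [94]
push(18): heap contents = [18, 94]
pop() → 18: heap contents = [94]
pop() → 94: heap contents = []
push(70): heap contents = [70]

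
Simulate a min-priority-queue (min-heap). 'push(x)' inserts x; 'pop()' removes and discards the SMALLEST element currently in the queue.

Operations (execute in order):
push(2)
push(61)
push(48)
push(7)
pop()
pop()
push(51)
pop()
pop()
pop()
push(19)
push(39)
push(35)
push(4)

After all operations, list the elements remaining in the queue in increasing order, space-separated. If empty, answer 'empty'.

push(2): heap contents = [2]
push(61): heap contents = [2, 61]
push(48): heap contents = [2, 48, 61]
push(7): heap contents = [2, 7, 48, 61]
pop() → 2: heap contents = [7, 48, 61]
pop() → 7: heap contents = [48, 61]
push(51): heap contents = [48, 51, 61]
pop() → 48: heap contents = [51, 61]
pop() → 51: heap contents = [61]
pop() → 61: heap contents = []
push(19): heap contents = [19]
push(39): heap contents = [19, 39]
push(35): heap contents = [19, 35, 39]
push(4): heap contents = [4, 19, 35, 39]

Answer: 4 19 35 39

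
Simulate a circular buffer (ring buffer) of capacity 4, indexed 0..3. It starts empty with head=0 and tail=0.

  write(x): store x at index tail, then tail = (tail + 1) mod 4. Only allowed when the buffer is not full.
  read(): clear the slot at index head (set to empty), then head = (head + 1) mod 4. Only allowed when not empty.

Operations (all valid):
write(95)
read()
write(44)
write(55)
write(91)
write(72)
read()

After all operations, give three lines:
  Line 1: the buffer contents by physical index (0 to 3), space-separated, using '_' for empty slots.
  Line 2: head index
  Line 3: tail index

Answer: 72 _ 55 91
2
1

Derivation:
write(95): buf=[95 _ _ _], head=0, tail=1, size=1
read(): buf=[_ _ _ _], head=1, tail=1, size=0
write(44): buf=[_ 44 _ _], head=1, tail=2, size=1
write(55): buf=[_ 44 55 _], head=1, tail=3, size=2
write(91): buf=[_ 44 55 91], head=1, tail=0, size=3
write(72): buf=[72 44 55 91], head=1, tail=1, size=4
read(): buf=[72 _ 55 91], head=2, tail=1, size=3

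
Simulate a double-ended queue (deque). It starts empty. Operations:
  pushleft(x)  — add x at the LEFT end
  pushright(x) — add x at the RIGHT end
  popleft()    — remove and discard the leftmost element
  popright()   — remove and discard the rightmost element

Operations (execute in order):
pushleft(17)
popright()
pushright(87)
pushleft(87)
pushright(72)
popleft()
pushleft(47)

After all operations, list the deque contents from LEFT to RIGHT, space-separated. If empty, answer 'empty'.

Answer: 47 87 72

Derivation:
pushleft(17): [17]
popright(): []
pushright(87): [87]
pushleft(87): [87, 87]
pushright(72): [87, 87, 72]
popleft(): [87, 72]
pushleft(47): [47, 87, 72]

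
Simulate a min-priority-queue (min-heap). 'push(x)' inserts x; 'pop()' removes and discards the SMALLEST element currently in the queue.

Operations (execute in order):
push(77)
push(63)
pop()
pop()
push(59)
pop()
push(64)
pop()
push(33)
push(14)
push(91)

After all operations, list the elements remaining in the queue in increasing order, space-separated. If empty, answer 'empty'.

Answer: 14 33 91

Derivation:
push(77): heap contents = [77]
push(63): heap contents = [63, 77]
pop() → 63: heap contents = [77]
pop() → 77: heap contents = []
push(59): heap contents = [59]
pop() → 59: heap contents = []
push(64): heap contents = [64]
pop() → 64: heap contents = []
push(33): heap contents = [33]
push(14): heap contents = [14, 33]
push(91): heap contents = [14, 33, 91]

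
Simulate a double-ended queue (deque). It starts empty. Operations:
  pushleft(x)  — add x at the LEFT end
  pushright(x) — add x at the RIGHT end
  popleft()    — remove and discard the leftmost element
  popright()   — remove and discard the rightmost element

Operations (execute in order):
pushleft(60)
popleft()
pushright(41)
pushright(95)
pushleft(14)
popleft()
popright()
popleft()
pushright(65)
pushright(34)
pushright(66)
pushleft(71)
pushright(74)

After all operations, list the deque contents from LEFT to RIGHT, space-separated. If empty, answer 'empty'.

pushleft(60): [60]
popleft(): []
pushright(41): [41]
pushright(95): [41, 95]
pushleft(14): [14, 41, 95]
popleft(): [41, 95]
popright(): [41]
popleft(): []
pushright(65): [65]
pushright(34): [65, 34]
pushright(66): [65, 34, 66]
pushleft(71): [71, 65, 34, 66]
pushright(74): [71, 65, 34, 66, 74]

Answer: 71 65 34 66 74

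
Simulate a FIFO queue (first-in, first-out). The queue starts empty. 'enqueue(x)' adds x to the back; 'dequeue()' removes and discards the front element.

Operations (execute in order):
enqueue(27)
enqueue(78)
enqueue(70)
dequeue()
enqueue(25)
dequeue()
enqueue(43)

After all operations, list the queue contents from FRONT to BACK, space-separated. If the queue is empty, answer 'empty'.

enqueue(27): [27]
enqueue(78): [27, 78]
enqueue(70): [27, 78, 70]
dequeue(): [78, 70]
enqueue(25): [78, 70, 25]
dequeue(): [70, 25]
enqueue(43): [70, 25, 43]

Answer: 70 25 43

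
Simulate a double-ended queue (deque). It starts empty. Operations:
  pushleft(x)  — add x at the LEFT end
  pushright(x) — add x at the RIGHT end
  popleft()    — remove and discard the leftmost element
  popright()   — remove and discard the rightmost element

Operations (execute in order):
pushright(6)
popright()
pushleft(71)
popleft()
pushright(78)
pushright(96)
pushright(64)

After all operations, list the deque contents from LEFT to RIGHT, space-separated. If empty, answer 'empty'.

Answer: 78 96 64

Derivation:
pushright(6): [6]
popright(): []
pushleft(71): [71]
popleft(): []
pushright(78): [78]
pushright(96): [78, 96]
pushright(64): [78, 96, 64]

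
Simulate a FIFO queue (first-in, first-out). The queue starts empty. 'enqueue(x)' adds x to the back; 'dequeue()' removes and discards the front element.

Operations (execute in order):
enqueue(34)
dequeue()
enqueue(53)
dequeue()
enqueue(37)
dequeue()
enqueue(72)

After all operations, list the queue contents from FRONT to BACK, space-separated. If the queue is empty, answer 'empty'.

Answer: 72

Derivation:
enqueue(34): [34]
dequeue(): []
enqueue(53): [53]
dequeue(): []
enqueue(37): [37]
dequeue(): []
enqueue(72): [72]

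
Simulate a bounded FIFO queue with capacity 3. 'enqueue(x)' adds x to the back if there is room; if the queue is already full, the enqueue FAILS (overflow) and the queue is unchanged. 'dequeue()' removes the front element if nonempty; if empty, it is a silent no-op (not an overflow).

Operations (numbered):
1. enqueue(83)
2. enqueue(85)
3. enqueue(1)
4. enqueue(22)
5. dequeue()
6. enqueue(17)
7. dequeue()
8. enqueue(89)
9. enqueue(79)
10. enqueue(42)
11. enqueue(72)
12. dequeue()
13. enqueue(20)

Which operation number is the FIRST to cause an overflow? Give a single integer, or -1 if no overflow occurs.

1. enqueue(83): size=1
2. enqueue(85): size=2
3. enqueue(1): size=3
4. enqueue(22): size=3=cap → OVERFLOW (fail)
5. dequeue(): size=2
6. enqueue(17): size=3
7. dequeue(): size=2
8. enqueue(89): size=3
9. enqueue(79): size=3=cap → OVERFLOW (fail)
10. enqueue(42): size=3=cap → OVERFLOW (fail)
11. enqueue(72): size=3=cap → OVERFLOW (fail)
12. dequeue(): size=2
13. enqueue(20): size=3

Answer: 4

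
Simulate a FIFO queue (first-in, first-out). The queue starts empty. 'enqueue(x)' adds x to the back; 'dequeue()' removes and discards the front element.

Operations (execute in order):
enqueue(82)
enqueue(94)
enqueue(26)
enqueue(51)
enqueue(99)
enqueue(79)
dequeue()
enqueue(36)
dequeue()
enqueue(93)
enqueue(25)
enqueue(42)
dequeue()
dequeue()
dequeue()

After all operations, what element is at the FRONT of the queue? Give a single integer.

Answer: 79

Derivation:
enqueue(82): queue = [82]
enqueue(94): queue = [82, 94]
enqueue(26): queue = [82, 94, 26]
enqueue(51): queue = [82, 94, 26, 51]
enqueue(99): queue = [82, 94, 26, 51, 99]
enqueue(79): queue = [82, 94, 26, 51, 99, 79]
dequeue(): queue = [94, 26, 51, 99, 79]
enqueue(36): queue = [94, 26, 51, 99, 79, 36]
dequeue(): queue = [26, 51, 99, 79, 36]
enqueue(93): queue = [26, 51, 99, 79, 36, 93]
enqueue(25): queue = [26, 51, 99, 79, 36, 93, 25]
enqueue(42): queue = [26, 51, 99, 79, 36, 93, 25, 42]
dequeue(): queue = [51, 99, 79, 36, 93, 25, 42]
dequeue(): queue = [99, 79, 36, 93, 25, 42]
dequeue(): queue = [79, 36, 93, 25, 42]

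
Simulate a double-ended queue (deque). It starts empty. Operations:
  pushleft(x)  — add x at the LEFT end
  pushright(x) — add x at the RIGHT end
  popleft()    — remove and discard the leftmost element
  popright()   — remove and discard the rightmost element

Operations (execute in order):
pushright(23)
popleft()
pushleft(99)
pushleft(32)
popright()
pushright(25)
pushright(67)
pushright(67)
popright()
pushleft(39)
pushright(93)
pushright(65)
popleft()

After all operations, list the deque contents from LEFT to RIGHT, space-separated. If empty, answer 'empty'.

pushright(23): [23]
popleft(): []
pushleft(99): [99]
pushleft(32): [32, 99]
popright(): [32]
pushright(25): [32, 25]
pushright(67): [32, 25, 67]
pushright(67): [32, 25, 67, 67]
popright(): [32, 25, 67]
pushleft(39): [39, 32, 25, 67]
pushright(93): [39, 32, 25, 67, 93]
pushright(65): [39, 32, 25, 67, 93, 65]
popleft(): [32, 25, 67, 93, 65]

Answer: 32 25 67 93 65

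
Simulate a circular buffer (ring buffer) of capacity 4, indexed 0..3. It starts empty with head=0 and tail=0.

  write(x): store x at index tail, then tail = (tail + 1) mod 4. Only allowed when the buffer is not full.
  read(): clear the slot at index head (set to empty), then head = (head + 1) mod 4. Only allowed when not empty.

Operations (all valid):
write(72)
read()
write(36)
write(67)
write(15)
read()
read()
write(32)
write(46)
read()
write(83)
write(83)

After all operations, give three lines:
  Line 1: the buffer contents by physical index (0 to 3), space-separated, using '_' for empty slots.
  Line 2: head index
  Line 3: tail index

write(72): buf=[72 _ _ _], head=0, tail=1, size=1
read(): buf=[_ _ _ _], head=1, tail=1, size=0
write(36): buf=[_ 36 _ _], head=1, tail=2, size=1
write(67): buf=[_ 36 67 _], head=1, tail=3, size=2
write(15): buf=[_ 36 67 15], head=1, tail=0, size=3
read(): buf=[_ _ 67 15], head=2, tail=0, size=2
read(): buf=[_ _ _ 15], head=3, tail=0, size=1
write(32): buf=[32 _ _ 15], head=3, tail=1, size=2
write(46): buf=[32 46 _ 15], head=3, tail=2, size=3
read(): buf=[32 46 _ _], head=0, tail=2, size=2
write(83): buf=[32 46 83 _], head=0, tail=3, size=3
write(83): buf=[32 46 83 83], head=0, tail=0, size=4

Answer: 32 46 83 83
0
0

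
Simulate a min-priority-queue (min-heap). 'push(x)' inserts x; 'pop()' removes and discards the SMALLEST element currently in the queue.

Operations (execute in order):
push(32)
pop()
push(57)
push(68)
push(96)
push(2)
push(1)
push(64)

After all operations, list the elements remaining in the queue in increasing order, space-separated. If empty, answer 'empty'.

Answer: 1 2 57 64 68 96

Derivation:
push(32): heap contents = [32]
pop() → 32: heap contents = []
push(57): heap contents = [57]
push(68): heap contents = [57, 68]
push(96): heap contents = [57, 68, 96]
push(2): heap contents = [2, 57, 68, 96]
push(1): heap contents = [1, 2, 57, 68, 96]
push(64): heap contents = [1, 2, 57, 64, 68, 96]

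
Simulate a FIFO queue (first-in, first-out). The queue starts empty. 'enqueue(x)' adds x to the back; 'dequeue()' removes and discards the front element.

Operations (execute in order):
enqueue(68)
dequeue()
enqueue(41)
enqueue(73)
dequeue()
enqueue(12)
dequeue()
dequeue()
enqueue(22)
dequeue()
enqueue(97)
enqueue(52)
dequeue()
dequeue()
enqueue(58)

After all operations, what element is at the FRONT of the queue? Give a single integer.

enqueue(68): queue = [68]
dequeue(): queue = []
enqueue(41): queue = [41]
enqueue(73): queue = [41, 73]
dequeue(): queue = [73]
enqueue(12): queue = [73, 12]
dequeue(): queue = [12]
dequeue(): queue = []
enqueue(22): queue = [22]
dequeue(): queue = []
enqueue(97): queue = [97]
enqueue(52): queue = [97, 52]
dequeue(): queue = [52]
dequeue(): queue = []
enqueue(58): queue = [58]

Answer: 58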